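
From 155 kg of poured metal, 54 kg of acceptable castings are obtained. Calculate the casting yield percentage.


Formula: Casting Yield = (W_good / W_total) * 100
Yield = (54 kg / 155 kg) * 100 = 34.8387%

Answer: 34.8387%


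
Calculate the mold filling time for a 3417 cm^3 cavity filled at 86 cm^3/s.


Formula: t_fill = V_mold / Q_flow
t = 3417 cm^3 / 86 cm^3/s = 39.7326 s

39.7326 s


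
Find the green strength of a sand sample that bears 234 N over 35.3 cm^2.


Formula: Compressive Strength = Force / Area
Strength = 234 N / 35.3 cm^2 = 6.6289 N/cm^2

Final answer: 6.6289 N/cm^2


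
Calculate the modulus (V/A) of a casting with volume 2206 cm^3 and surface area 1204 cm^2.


Formula: Casting Modulus M = V / A
M = 2206 cm^3 / 1204 cm^2 = 1.8322 cm

Final answer: 1.8322 cm


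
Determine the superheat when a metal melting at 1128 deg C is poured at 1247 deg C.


Formula: Superheat = T_pour - T_melt
Superheat = 1247 - 1128 = 119 deg C

Answer: 119 deg C


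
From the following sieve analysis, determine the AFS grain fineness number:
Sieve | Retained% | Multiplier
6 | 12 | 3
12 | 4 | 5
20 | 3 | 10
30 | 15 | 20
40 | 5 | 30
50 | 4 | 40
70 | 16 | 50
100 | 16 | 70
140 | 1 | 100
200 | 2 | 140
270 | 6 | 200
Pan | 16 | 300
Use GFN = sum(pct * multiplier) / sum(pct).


Formula: GFN = sum(pct * multiplier) / sum(pct)
sum(pct * multiplier) = 8996
sum(pct) = 100
GFN = 8996 / 100 = 89.96

Final answer: 89.96


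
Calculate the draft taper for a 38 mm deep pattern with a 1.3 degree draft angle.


Formula: taper = depth * tan(draft_angle)
tan(1.3 deg) = 0.0226932
taper = 38 mm * 0.0226932 = 0.8623 mm


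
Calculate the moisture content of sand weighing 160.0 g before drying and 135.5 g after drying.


Formula: MC = (W_wet - W_dry) / W_wet * 100
Water mass = 160.0 - 135.5 = 24.5 g
MC = 24.5 / 160.0 * 100 = 15.3125%

15.3125%


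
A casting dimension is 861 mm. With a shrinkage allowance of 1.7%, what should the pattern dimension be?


Formula: L_pattern = L_casting * (1 + shrinkage_rate/100)
Shrinkage factor = 1 + 1.7/100 = 1.017
L_pattern = 861 mm * 1.017 = 875.6370 mm


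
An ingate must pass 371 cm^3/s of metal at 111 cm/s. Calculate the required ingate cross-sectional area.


Formula: A_ingate = Q / v  (continuity equation)
A = 371 cm^3/s / 111 cm/s = 3.3423 cm^2

Final answer: 3.3423 cm^2


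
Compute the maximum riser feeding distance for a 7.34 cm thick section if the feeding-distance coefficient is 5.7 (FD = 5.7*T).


Formula: FD = 5.7 * T  (riser feeding-distance rule)
FD = 5.7 * 7.34 cm = 41.8380 cm

41.8380 cm


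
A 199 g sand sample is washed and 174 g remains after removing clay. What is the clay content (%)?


Formula: Clay% = (W_total - W_washed) / W_total * 100
Clay mass = 199 - 174 = 25 g
Clay% = 25 / 199 * 100 = 12.5628%

Final answer: 12.5628%


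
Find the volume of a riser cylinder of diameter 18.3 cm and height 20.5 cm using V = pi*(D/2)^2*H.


Formula: V = pi * (D/2)^2 * H  (cylinder volume)
Radius = D/2 = 18.3/2 = 9.15 cm
V = pi * 9.15^2 * 20.5 = 5391.9508 cm^3

Answer: 5391.9508 cm^3


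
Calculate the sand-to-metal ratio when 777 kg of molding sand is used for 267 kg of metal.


Formula: Sand-to-Metal Ratio = W_sand / W_metal
Ratio = 777 kg / 267 kg = 2.9101

Final answer: 2.9101


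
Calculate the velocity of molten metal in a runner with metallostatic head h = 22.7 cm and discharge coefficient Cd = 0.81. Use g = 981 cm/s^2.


Formula: v = Cd * sqrt(2 * g * h)  (Torricelli with discharge coefficient)
2*g*h = 2 * 981 * 22.7 = 44537.4 cm^2/s^2
sqrt(44537.4) = 211.03886 cm/s
v = 0.81 * 211.03886 = 170.9415 cm/s

Answer: 170.9415 cm/s


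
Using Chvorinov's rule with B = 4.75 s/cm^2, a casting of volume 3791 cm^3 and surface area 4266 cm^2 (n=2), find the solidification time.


Formula: t_s = B * (V/A)^n  (Chvorinov's rule, n=2)
Modulus M = V/A = 3791/4266 = 0.888654 cm
M^2 = 0.888654^2 = 0.789706 cm^2
t_s = 4.75 * 0.789706 = 3.7511 s

Answer: 3.7511 s


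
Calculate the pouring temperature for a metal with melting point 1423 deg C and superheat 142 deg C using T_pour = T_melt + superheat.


Formula: T_pour = T_melt + Superheat
T_pour = 1423 + 142 = 1565 deg C

Answer: 1565 deg C


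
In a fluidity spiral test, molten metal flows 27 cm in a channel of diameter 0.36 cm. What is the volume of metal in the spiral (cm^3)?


Formula: V = pi * (d/2)^2 * L  (cylinder volume)
Radius = 0.36/2 = 0.18 cm
V = pi * 0.18^2 * 27 = 2.7483 cm^3

Final answer: 2.7483 cm^3


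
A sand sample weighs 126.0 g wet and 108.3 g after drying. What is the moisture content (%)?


Formula: MC = (W_wet - W_dry) / W_wet * 100
Water mass = 126.0 - 108.3 = 17.7 g
MC = 17.7 / 126.0 * 100 = 14.0476%

Final answer: 14.0476%


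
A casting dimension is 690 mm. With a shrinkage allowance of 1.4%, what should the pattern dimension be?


Formula: L_pattern = L_casting * (1 + shrinkage_rate/100)
Shrinkage factor = 1 + 1.4/100 = 1.014
L_pattern = 690 mm * 1.014 = 699.6600 mm

Final answer: 699.6600 mm


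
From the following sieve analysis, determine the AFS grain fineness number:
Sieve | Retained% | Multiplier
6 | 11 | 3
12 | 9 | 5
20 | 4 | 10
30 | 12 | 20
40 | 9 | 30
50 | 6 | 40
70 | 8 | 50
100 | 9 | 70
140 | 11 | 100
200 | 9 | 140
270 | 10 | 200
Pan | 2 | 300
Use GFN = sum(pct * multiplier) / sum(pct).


Formula: GFN = sum(pct * multiplier) / sum(pct)
sum(pct * multiplier) = 6858
sum(pct) = 100
GFN = 6858 / 100 = 68.58

68.58


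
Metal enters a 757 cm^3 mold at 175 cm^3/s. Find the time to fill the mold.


Formula: t_fill = V_mold / Q_flow
t = 757 cm^3 / 175 cm^3/s = 4.3257 s

Answer: 4.3257 s


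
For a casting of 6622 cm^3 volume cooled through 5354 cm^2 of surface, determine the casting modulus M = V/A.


Formula: Casting Modulus M = V / A
M = 6622 cm^3 / 5354 cm^2 = 1.2368 cm

Answer: 1.2368 cm


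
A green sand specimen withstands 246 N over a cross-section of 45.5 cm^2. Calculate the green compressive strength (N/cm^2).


Formula: Compressive Strength = Force / Area
Strength = 246 N / 45.5 cm^2 = 5.4066 N/cm^2

Final answer: 5.4066 N/cm^2


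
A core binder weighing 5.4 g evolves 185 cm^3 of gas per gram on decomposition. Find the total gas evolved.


Formula: V_gas = W_binder * gas_evolution_rate
V = 5.4 g * 185 cm^3/g = 999.0000 cm^3


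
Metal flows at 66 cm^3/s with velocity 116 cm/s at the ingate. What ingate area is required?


Formula: A_ingate = Q / v  (continuity equation)
A = 66 cm^3/s / 116 cm/s = 0.5690 cm^2

Answer: 0.5690 cm^2


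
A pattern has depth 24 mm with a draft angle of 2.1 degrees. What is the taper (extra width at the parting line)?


Formula: taper = depth * tan(draft_angle)
tan(2.1 deg) = 0.0366683
taper = 24 mm * 0.0366683 = 0.8800 mm

Answer: 0.8800 mm


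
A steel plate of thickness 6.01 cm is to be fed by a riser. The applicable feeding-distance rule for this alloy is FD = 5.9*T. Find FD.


Formula: FD = 5.9 * T  (riser feeding-distance rule)
FD = 5.9 * 6.01 cm = 35.4590 cm

35.4590 cm


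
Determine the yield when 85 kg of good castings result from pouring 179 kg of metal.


Formula: Casting Yield = (W_good / W_total) * 100
Yield = (85 kg / 179 kg) * 100 = 47.4860%

Answer: 47.4860%


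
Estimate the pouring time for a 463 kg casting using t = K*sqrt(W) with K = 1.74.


Formula: t = K * sqrt(W)
sqrt(W) = sqrt(463) = 21.51743
t = 1.74 * 21.51743 = 37.4403 s

Answer: 37.4403 s


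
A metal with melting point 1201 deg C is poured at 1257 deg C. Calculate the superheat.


Formula: Superheat = T_pour - T_melt
Superheat = 1257 - 1201 = 56 deg C

56 deg C


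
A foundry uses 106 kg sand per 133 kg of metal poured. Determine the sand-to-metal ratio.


Formula: Sand-to-Metal Ratio = W_sand / W_metal
Ratio = 106 kg / 133 kg = 0.7970


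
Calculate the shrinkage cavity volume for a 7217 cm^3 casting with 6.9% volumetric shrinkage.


Formula: V_shrink = V_casting * shrinkage_pct / 100
V_shrink = 7217 cm^3 * 6.9 / 100 = 497.9730 cm^3

497.9730 cm^3


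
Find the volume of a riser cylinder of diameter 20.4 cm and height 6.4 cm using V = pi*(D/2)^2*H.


Formula: V = pi * (D/2)^2 * H  (cylinder volume)
Radius = D/2 = 20.4/2 = 10.2 cm
V = pi * 10.2^2 * 6.4 = 2091.8483 cm^3

Final answer: 2091.8483 cm^3


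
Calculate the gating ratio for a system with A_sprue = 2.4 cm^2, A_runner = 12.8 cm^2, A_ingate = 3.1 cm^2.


Sprue:Runner:Ingate = 1 : 12.8/2.4 : 3.1/2.4 = 1:5.33:1.29


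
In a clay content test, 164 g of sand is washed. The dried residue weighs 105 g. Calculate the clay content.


Formula: Clay% = (W_total - W_washed) / W_total * 100
Clay mass = 164 - 105 = 59 g
Clay% = 59 / 164 * 100 = 35.9756%

Answer: 35.9756%


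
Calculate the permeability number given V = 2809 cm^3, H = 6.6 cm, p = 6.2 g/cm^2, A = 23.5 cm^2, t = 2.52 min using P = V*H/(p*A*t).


Formula: Permeability Number P = (V * H) / (p * A * t)
Numerator: V * H = 2809 * 6.6 = 18539.4
Denominator: p * A * t = 6.2 * 23.5 * 2.52 = 367.164
P = 18539.4 / 367.164 = 50.4935


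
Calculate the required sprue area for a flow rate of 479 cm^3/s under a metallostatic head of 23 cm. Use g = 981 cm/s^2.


Formula: v = sqrt(2*g*h), A = Q/v
Velocity: v = sqrt(2 * 981 * 23) = sqrt(45126) = 212.4288 cm/s
Sprue area: A = Q / v = 479 / 212.4288 = 2.2549 cm^2

Final answer: 2.2549 cm^2


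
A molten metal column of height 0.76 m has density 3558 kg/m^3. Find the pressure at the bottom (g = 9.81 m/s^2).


Formula: P = rho * g * h
rho * g = 3558 * 9.81 = 34903.98 N/m^3
P = 34903.98 * 0.76 = 26527.0248 Pa

Answer: 26527.0248 Pa


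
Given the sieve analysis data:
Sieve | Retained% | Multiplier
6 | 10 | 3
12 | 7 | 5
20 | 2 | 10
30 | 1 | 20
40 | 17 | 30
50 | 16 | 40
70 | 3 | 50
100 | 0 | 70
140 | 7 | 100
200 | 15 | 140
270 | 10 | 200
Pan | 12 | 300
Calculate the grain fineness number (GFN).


Formula: GFN = sum(pct * multiplier) / sum(pct)
sum(pct * multiplier) = 9805
sum(pct) = 100
GFN = 9805 / 100 = 98.05

98.05


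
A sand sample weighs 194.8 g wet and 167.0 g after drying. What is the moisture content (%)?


Formula: MC = (W_wet - W_dry) / W_wet * 100
Water mass = 194.8 - 167.0 = 27.8 g
MC = 27.8 / 194.8 * 100 = 14.2710%

Final answer: 14.2710%


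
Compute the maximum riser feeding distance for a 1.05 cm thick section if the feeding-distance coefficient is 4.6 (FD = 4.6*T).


Formula: FD = 4.6 * T  (riser feeding-distance rule)
FD = 4.6 * 1.05 cm = 4.8300 cm

Answer: 4.8300 cm


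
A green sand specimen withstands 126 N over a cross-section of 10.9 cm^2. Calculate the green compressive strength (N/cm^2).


Formula: Compressive Strength = Force / Area
Strength = 126 N / 10.9 cm^2 = 11.5596 N/cm^2

Answer: 11.5596 N/cm^2


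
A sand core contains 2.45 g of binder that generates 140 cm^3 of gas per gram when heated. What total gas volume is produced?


Formula: V_gas = W_binder * gas_evolution_rate
V = 2.45 g * 140 cm^3/g = 343.0000 cm^3


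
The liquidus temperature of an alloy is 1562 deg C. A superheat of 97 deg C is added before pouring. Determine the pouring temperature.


Formula: T_pour = T_melt + Superheat
T_pour = 1562 + 97 = 1659 deg C

1659 deg C


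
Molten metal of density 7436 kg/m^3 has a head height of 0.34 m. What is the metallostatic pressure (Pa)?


Formula: P = rho * g * h
rho * g = 7436 * 9.81 = 72947.16 N/m^3
P = 72947.16 * 0.34 = 24802.0344 Pa

Answer: 24802.0344 Pa


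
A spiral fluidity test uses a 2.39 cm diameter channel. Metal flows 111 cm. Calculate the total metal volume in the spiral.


Formula: V = pi * (d/2)^2 * L  (cylinder volume)
Radius = 2.39/2 = 1.195 cm
V = pi * 1.195^2 * 111 = 497.9763 cm^3

497.9763 cm^3


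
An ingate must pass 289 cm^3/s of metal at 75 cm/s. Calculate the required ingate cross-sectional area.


Formula: A_ingate = Q / v  (continuity equation)
A = 289 cm^3/s / 75 cm/s = 3.8533 cm^2


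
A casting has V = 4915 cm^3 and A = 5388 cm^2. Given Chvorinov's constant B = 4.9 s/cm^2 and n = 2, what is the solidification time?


Formula: t_s = B * (V/A)^n  (Chvorinov's rule, n=2)
Modulus M = V/A = 4915/5388 = 0.912212 cm
M^2 = 0.912212^2 = 0.832131 cm^2
t_s = 4.9 * 0.832131 = 4.0774 s

4.0774 s


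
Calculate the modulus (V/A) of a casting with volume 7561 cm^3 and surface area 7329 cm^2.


Formula: Casting Modulus M = V / A
M = 7561 cm^3 / 7329 cm^2 = 1.0317 cm

Answer: 1.0317 cm


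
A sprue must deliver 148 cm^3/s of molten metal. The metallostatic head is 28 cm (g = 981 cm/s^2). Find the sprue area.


Formula: v = sqrt(2*g*h), A = Q/v
Velocity: v = sqrt(2 * 981 * 28) = sqrt(54936) = 234.3843 cm/s
Sprue area: A = Q / v = 148 / 234.3843 = 0.6314 cm^2

0.6314 cm^2


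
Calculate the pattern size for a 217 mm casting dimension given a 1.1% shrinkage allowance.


Formula: L_pattern = L_casting * (1 + shrinkage_rate/100)
Shrinkage factor = 1 + 1.1/100 = 1.011
L_pattern = 217 mm * 1.011 = 219.3870 mm

Final answer: 219.3870 mm


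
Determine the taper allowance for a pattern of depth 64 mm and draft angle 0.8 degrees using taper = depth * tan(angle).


Formula: taper = depth * tan(draft_angle)
tan(0.8 deg) = 0.0139635
taper = 64 mm * 0.0139635 = 0.8937 mm


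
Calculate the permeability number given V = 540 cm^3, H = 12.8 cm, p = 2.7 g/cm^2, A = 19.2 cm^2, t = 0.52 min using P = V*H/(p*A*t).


Formula: Permeability Number P = (V * H) / (p * A * t)
Numerator: V * H = 540 * 12.8 = 6912.0
Denominator: p * A * t = 2.7 * 19.2 * 0.52 = 26.9568
P = 6912.0 / 26.9568 = 256.4103


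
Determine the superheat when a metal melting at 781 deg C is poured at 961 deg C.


Formula: Superheat = T_pour - T_melt
Superheat = 961 - 781 = 180 deg C


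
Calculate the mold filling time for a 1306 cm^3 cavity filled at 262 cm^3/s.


Formula: t_fill = V_mold / Q_flow
t = 1306 cm^3 / 262 cm^3/s = 4.9847 s


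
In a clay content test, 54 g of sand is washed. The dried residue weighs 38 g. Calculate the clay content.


Formula: Clay% = (W_total - W_washed) / W_total * 100
Clay mass = 54 - 38 = 16 g
Clay% = 16 / 54 * 100 = 29.6296%

29.6296%


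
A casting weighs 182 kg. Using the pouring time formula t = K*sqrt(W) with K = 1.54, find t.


Formula: t = K * sqrt(W)
sqrt(W) = sqrt(182) = 13.49074
t = 1.54 * 13.49074 = 20.7757 s


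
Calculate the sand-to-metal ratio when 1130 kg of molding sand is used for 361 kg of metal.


Formula: Sand-to-Metal Ratio = W_sand / W_metal
Ratio = 1130 kg / 361 kg = 3.1302

3.1302


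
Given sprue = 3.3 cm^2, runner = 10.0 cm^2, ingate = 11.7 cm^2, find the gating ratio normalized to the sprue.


Sprue:Runner:Ingate = 1 : 10.0/3.3 : 11.7/3.3 = 1:3.03:3.55

1:3.03:3.55


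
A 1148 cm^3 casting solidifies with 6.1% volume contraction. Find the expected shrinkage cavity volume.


Formula: V_shrink = V_casting * shrinkage_pct / 100
V_shrink = 1148 cm^3 * 6.1 / 100 = 70.0280 cm^3

70.0280 cm^3


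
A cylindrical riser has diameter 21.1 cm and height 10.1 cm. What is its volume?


Formula: V = pi * (D/2)^2 * H  (cylinder volume)
Radius = D/2 = 21.1/2 = 10.55 cm
V = pi * 10.55^2 * 10.1 = 3531.6379 cm^3

3531.6379 cm^3


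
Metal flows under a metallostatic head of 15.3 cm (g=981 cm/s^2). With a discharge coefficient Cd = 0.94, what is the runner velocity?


Formula: v = Cd * sqrt(2 * g * h)  (Torricelli with discharge coefficient)
2*g*h = 2 * 981 * 15.3 = 30018.6 cm^2/s^2
sqrt(30018.6) = 173.25877 cm/s
v = 0.94 * 173.25877 = 162.8632 cm/s

162.8632 cm/s


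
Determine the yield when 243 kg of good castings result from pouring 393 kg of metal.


Formula: Casting Yield = (W_good / W_total) * 100
Yield = (243 kg / 393 kg) * 100 = 61.8321%

Answer: 61.8321%


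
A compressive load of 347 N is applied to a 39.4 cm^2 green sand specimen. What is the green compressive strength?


Formula: Compressive Strength = Force / Area
Strength = 347 N / 39.4 cm^2 = 8.8071 N/cm^2

8.8071 N/cm^2


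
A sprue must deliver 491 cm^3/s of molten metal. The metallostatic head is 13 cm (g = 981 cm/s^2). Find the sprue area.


Formula: v = sqrt(2*g*h), A = Q/v
Velocity: v = sqrt(2 * 981 * 13) = sqrt(25506) = 159.7060 cm/s
Sprue area: A = Q / v = 491 / 159.7060 = 3.0744 cm^2

3.0744 cm^2


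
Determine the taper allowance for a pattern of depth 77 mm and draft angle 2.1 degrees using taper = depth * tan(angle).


Formula: taper = depth * tan(draft_angle)
tan(2.1 deg) = 0.0366683
taper = 77 mm * 0.0366683 = 2.8235 mm

2.8235 mm


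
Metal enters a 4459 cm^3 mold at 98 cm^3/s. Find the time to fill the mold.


Formula: t_fill = V_mold / Q_flow
t = 4459 cm^3 / 98 cm^3/s = 45.5000 s


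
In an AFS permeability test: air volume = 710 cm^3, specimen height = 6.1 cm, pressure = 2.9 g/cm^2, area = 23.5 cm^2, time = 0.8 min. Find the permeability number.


Formula: Permeability Number P = (V * H) / (p * A * t)
Numerator: V * H = 710 * 6.1 = 4331.0
Denominator: p * A * t = 2.9 * 23.5 * 0.8 = 54.52
P = 4331.0 / 54.52 = 79.4387

Final answer: 79.4387


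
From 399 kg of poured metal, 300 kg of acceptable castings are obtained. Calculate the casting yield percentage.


Formula: Casting Yield = (W_good / W_total) * 100
Yield = (300 kg / 399 kg) * 100 = 75.1880%

75.1880%


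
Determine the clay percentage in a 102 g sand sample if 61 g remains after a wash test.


Formula: Clay% = (W_total - W_washed) / W_total * 100
Clay mass = 102 - 61 = 41 g
Clay% = 41 / 102 * 100 = 40.1961%

40.1961%


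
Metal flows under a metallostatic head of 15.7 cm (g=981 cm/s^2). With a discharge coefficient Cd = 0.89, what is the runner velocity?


Formula: v = Cd * sqrt(2 * g * h)  (Torricelli with discharge coefficient)
2*g*h = 2 * 981 * 15.7 = 30803.4 cm^2/s^2
sqrt(30803.4) = 175.50897 cm/s
v = 0.89 * 175.50897 = 156.2030 cm/s

Answer: 156.2030 cm/s


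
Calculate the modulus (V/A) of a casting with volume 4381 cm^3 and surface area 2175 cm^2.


Formula: Casting Modulus M = V / A
M = 4381 cm^3 / 2175 cm^2 = 2.0143 cm

2.0143 cm


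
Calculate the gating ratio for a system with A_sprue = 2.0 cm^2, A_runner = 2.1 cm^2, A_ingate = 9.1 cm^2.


Sprue:Runner:Ingate = 1 : 2.1/2.0 : 9.1/2.0 = 1:1.05:4.55


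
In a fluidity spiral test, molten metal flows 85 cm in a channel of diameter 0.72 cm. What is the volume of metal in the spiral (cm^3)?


Formula: V = pi * (d/2)^2 * L  (cylinder volume)
Radius = 0.72/2 = 0.36 cm
V = pi * 0.36^2 * 85 = 34.6078 cm^3

Final answer: 34.6078 cm^3


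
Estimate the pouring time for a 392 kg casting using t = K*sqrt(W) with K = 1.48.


Formula: t = K * sqrt(W)
sqrt(W) = sqrt(392) = 19.79899
t = 1.48 * 19.79899 = 29.3025 s


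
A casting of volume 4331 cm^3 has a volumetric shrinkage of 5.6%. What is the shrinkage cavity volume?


Formula: V_shrink = V_casting * shrinkage_pct / 100
V_shrink = 4331 cm^3 * 5.6 / 100 = 242.5360 cm^3

Final answer: 242.5360 cm^3


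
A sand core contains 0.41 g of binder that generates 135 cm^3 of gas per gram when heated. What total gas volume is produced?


Formula: V_gas = W_binder * gas_evolution_rate
V = 0.41 g * 135 cm^3/g = 55.3500 cm^3

55.3500 cm^3


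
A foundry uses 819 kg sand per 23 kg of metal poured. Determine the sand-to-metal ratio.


Formula: Sand-to-Metal Ratio = W_sand / W_metal
Ratio = 819 kg / 23 kg = 35.6087

35.6087


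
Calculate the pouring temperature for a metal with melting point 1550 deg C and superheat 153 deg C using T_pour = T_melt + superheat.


Formula: T_pour = T_melt + Superheat
T_pour = 1550 + 153 = 1703 deg C

Answer: 1703 deg C


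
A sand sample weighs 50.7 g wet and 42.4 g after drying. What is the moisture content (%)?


Formula: MC = (W_wet - W_dry) / W_wet * 100
Water mass = 50.7 - 42.4 = 8.3 g
MC = 8.3 / 50.7 * 100 = 16.3708%

Answer: 16.3708%


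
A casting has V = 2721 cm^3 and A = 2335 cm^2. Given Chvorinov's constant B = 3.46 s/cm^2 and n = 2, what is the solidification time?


Formula: t_s = B * (V/A)^n  (Chvorinov's rule, n=2)
Modulus M = V/A = 2721/2335 = 1.165310 cm
M^2 = 1.165310^2 = 1.357947 cm^2
t_s = 3.46 * 1.357947 = 4.6985 s

Final answer: 4.6985 s


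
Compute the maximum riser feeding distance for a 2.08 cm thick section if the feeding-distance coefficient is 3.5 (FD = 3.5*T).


Formula: FD = 3.5 * T  (riser feeding-distance rule)
FD = 3.5 * 2.08 cm = 7.2800 cm

Final answer: 7.2800 cm


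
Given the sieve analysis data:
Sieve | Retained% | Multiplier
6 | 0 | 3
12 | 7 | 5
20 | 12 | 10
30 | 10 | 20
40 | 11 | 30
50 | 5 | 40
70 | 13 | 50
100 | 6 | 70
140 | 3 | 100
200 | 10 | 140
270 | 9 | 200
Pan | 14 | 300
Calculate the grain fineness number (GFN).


Formula: GFN = sum(pct * multiplier) / sum(pct)
sum(pct * multiplier) = 9655
sum(pct) = 100
GFN = 9655 / 100 = 96.55

Answer: 96.55


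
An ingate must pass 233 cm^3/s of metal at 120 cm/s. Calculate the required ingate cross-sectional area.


Formula: A_ingate = Q / v  (continuity equation)
A = 233 cm^3/s / 120 cm/s = 1.9417 cm^2

1.9417 cm^2


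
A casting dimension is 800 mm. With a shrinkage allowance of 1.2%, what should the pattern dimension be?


Formula: L_pattern = L_casting * (1 + shrinkage_rate/100)
Shrinkage factor = 1 + 1.2/100 = 1.012
L_pattern = 800 mm * 1.012 = 809.6000 mm

Final answer: 809.6000 mm


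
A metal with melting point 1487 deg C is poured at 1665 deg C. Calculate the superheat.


Formula: Superheat = T_pour - T_melt
Superheat = 1665 - 1487 = 178 deg C

178 deg C


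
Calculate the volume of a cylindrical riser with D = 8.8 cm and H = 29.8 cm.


Formula: V = pi * (D/2)^2 * H  (cylinder volume)
Radius = D/2 = 8.8/2 = 4.4 cm
V = pi * 4.4^2 * 29.8 = 1812.4728 cm^3


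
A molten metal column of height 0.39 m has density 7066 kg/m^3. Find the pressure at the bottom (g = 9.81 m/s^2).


Formula: P = rho * g * h
rho * g = 7066 * 9.81 = 69317.46 N/m^3
P = 69317.46 * 0.39 = 27033.8094 Pa

27033.8094 Pa


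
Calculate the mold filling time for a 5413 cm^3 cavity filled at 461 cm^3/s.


Formula: t_fill = V_mold / Q_flow
t = 5413 cm^3 / 461 cm^3/s = 11.7419 s


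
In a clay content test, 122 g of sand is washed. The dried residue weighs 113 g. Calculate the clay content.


Formula: Clay% = (W_total - W_washed) / W_total * 100
Clay mass = 122 - 113 = 9 g
Clay% = 9 / 122 * 100 = 7.3770%

7.3770%


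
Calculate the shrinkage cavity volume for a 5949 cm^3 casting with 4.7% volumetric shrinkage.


Formula: V_shrink = V_casting * shrinkage_pct / 100
V_shrink = 5949 cm^3 * 4.7 / 100 = 279.6030 cm^3

Answer: 279.6030 cm^3


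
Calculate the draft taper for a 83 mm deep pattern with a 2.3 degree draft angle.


Formula: taper = depth * tan(draft_angle)
tan(2.3 deg) = 0.0401641
taper = 83 mm * 0.0401641 = 3.3336 mm

Final answer: 3.3336 mm


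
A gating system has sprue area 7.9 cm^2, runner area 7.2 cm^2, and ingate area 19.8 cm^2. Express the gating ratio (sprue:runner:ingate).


Sprue:Runner:Ingate = 1 : 7.2/7.9 : 19.8/7.9 = 1:0.91:2.51

1:0.91:2.51


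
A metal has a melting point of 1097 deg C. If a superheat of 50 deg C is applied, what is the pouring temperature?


Formula: T_pour = T_melt + Superheat
T_pour = 1097 + 50 = 1147 deg C

Answer: 1147 deg C


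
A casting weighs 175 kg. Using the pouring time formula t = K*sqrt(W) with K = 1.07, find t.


Formula: t = K * sqrt(W)
sqrt(W) = sqrt(175) = 13.22876
t = 1.07 * 13.22876 = 14.1548 s

14.1548 s


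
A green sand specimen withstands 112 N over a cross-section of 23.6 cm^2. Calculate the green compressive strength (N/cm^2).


Formula: Compressive Strength = Force / Area
Strength = 112 N / 23.6 cm^2 = 4.7458 N/cm^2

Final answer: 4.7458 N/cm^2


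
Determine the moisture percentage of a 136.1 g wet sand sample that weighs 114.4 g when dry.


Formula: MC = (W_wet - W_dry) / W_wet * 100
Water mass = 136.1 - 114.4 = 21.7 g
MC = 21.7 / 136.1 * 100 = 15.9442%

15.9442%


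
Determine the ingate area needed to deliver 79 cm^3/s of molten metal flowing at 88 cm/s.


Formula: A_ingate = Q / v  (continuity equation)
A = 79 cm^3/s / 88 cm/s = 0.8977 cm^2

Final answer: 0.8977 cm^2


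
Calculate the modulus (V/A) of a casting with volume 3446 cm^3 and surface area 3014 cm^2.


Formula: Casting Modulus M = V / A
M = 3446 cm^3 / 3014 cm^2 = 1.1433 cm


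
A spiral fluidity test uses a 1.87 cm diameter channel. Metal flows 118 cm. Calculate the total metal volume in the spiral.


Formula: V = pi * (d/2)^2 * L  (cylinder volume)
Radius = 1.87/2 = 0.935 cm
V = pi * 0.935^2 * 118 = 324.0821 cm^3

324.0821 cm^3


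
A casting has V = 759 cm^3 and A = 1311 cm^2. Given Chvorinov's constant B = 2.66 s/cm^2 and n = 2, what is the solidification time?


Formula: t_s = B * (V/A)^n  (Chvorinov's rule, n=2)
Modulus M = V/A = 759/1311 = 0.578947 cm
M^2 = 0.578947^2 = 0.335180 cm^2
t_s = 2.66 * 0.335180 = 0.8916 s

Answer: 0.8916 s


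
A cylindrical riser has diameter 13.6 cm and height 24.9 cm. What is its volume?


Formula: V = pi * (D/2)^2 * H  (cylinder volume)
Radius = D/2 = 13.6/2 = 6.8 cm
V = pi * 6.8^2 * 24.9 = 3617.1544 cm^3

3617.1544 cm^3


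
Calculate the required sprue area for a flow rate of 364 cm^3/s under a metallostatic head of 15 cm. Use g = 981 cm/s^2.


Formula: v = sqrt(2*g*h), A = Q/v
Velocity: v = sqrt(2 * 981 * 15) = sqrt(29430) = 171.5517 cm/s
Sprue area: A = Q / v = 364 / 171.5517 = 2.1218 cm^2

Answer: 2.1218 cm^2


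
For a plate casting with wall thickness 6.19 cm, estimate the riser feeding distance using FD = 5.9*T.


Formula: FD = 5.9 * T  (riser feeding-distance rule)
FD = 5.9 * 6.19 cm = 36.5210 cm


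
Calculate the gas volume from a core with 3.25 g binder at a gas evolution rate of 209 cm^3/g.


Formula: V_gas = W_binder * gas_evolution_rate
V = 3.25 g * 209 cm^3/g = 679.2500 cm^3

679.2500 cm^3


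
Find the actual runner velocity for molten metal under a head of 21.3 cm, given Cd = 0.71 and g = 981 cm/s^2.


Formula: v = Cd * sqrt(2 * g * h)  (Torricelli with discharge coefficient)
2*g*h = 2 * 981 * 21.3 = 41790.6 cm^2/s^2
sqrt(41790.6) = 204.42749 cm/s
v = 0.71 * 204.42749 = 145.1435 cm/s

Answer: 145.1435 cm/s


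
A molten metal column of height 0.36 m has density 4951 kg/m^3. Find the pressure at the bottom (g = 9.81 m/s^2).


Formula: P = rho * g * h
rho * g = 4951 * 9.81 = 48569.31 N/m^3
P = 48569.31 * 0.36 = 17484.9516 Pa

Final answer: 17484.9516 Pa


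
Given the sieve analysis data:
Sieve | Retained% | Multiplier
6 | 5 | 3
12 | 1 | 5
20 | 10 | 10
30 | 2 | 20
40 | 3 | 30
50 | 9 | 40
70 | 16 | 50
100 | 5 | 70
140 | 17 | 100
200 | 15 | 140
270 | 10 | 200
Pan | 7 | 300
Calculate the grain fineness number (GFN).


Formula: GFN = sum(pct * multiplier) / sum(pct)
sum(pct * multiplier) = 9660
sum(pct) = 100
GFN = 9660 / 100 = 96.60

96.60


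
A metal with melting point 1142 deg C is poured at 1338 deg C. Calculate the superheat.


Formula: Superheat = T_pour - T_melt
Superheat = 1338 - 1142 = 196 deg C

196 deg C


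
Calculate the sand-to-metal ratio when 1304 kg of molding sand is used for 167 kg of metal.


Formula: Sand-to-Metal Ratio = W_sand / W_metal
Ratio = 1304 kg / 167 kg = 7.8084

7.8084


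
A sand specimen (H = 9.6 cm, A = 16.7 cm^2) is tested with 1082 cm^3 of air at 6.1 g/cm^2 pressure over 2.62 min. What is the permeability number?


Formula: Permeability Number P = (V * H) / (p * A * t)
Numerator: V * H = 1082 * 9.6 = 10387.2
Denominator: p * A * t = 6.1 * 16.7 * 2.62 = 266.8994
P = 10387.2 / 266.8994 = 38.9180


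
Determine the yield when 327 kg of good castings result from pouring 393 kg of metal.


Formula: Casting Yield = (W_good / W_total) * 100
Yield = (327 kg / 393 kg) * 100 = 83.2061%


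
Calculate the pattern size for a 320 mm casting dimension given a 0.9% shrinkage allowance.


Formula: L_pattern = L_casting * (1 + shrinkage_rate/100)
Shrinkage factor = 1 + 0.9/100 = 1.009
L_pattern = 320 mm * 1.009 = 322.8800 mm

Final answer: 322.8800 mm


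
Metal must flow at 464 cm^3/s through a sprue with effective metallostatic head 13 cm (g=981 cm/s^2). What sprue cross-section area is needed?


Formula: v = sqrt(2*g*h), A = Q/v
Velocity: v = sqrt(2 * 981 * 13) = sqrt(25506) = 159.7060 cm/s
Sprue area: A = Q / v = 464 / 159.7060 = 2.9053 cm^2

Final answer: 2.9053 cm^2


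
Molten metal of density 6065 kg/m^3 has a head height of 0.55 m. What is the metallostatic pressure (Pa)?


Formula: P = rho * g * h
rho * g = 6065 * 9.81 = 59497.65 N/m^3
P = 59497.65 * 0.55 = 32723.7075 Pa


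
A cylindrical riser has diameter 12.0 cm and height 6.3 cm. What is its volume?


Formula: V = pi * (D/2)^2 * H  (cylinder volume)
Radius = D/2 = 12.0/2 = 6.0 cm
V = pi * 6.0^2 * 6.3 = 712.5132 cm^3

Final answer: 712.5132 cm^3


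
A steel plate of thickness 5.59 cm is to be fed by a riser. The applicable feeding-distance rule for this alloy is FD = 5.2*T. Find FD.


Formula: FD = 5.2 * T  (riser feeding-distance rule)
FD = 5.2 * 5.59 cm = 29.0680 cm


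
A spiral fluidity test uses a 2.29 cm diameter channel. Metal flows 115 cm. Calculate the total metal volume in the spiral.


Formula: V = pi * (d/2)^2 * L  (cylinder volume)
Radius = 2.29/2 = 1.145 cm
V = pi * 1.145^2 * 115 = 473.6512 cm^3


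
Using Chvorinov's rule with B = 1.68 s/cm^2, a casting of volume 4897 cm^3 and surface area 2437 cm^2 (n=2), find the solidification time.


Formula: t_s = B * (V/A)^n  (Chvorinov's rule, n=2)
Modulus M = V/A = 4897/2437 = 2.009438 cm
M^2 = 2.009438^2 = 4.037841 cm^2
t_s = 1.68 * 4.037841 = 6.7836 s

6.7836 s


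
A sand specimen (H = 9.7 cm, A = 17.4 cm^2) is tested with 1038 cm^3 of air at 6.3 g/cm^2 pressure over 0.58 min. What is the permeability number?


Formula: Permeability Number P = (V * H) / (p * A * t)
Numerator: V * H = 1038 * 9.7 = 10068.6
Denominator: p * A * t = 6.3 * 17.4 * 0.58 = 63.5796
P = 10068.6 / 63.5796 = 158.3621

Answer: 158.3621


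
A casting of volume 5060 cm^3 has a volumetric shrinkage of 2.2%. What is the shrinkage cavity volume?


Formula: V_shrink = V_casting * shrinkage_pct / 100
V_shrink = 5060 cm^3 * 2.2 / 100 = 111.3200 cm^3

Final answer: 111.3200 cm^3


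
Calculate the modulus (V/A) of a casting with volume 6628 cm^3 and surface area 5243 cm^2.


Formula: Casting Modulus M = V / A
M = 6628 cm^3 / 5243 cm^2 = 1.2642 cm

Answer: 1.2642 cm


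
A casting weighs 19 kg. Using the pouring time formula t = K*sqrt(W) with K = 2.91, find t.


Formula: t = K * sqrt(W)
sqrt(W) = sqrt(19) = 4.35890
t = 2.91 * 4.35890 = 12.6844 s


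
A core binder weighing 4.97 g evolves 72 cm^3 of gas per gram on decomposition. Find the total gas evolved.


Formula: V_gas = W_binder * gas_evolution_rate
V = 4.97 g * 72 cm^3/g = 357.8400 cm^3

357.8400 cm^3


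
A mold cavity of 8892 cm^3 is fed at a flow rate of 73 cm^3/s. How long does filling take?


Formula: t_fill = V_mold / Q_flow
t = 8892 cm^3 / 73 cm^3/s = 121.8082 s

Final answer: 121.8082 s


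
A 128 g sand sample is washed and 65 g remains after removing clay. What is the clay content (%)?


Formula: Clay% = (W_total - W_washed) / W_total * 100
Clay mass = 128 - 65 = 63 g
Clay% = 63 / 128 * 100 = 49.2188%

Answer: 49.2188%


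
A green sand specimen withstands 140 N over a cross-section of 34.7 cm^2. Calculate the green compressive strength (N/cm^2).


Formula: Compressive Strength = Force / Area
Strength = 140 N / 34.7 cm^2 = 4.0346 N/cm^2

Answer: 4.0346 N/cm^2


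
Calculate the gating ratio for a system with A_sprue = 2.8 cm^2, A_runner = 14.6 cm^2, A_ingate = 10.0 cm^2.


Sprue:Runner:Ingate = 1 : 14.6/2.8 : 10.0/2.8 = 1:5.21:3.57

Answer: 1:5.21:3.57


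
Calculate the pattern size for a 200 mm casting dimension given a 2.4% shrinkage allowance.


Formula: L_pattern = L_casting * (1 + shrinkage_rate/100)
Shrinkage factor = 1 + 2.4/100 = 1.024
L_pattern = 200 mm * 1.024 = 204.8000 mm


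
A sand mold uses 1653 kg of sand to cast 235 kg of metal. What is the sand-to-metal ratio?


Formula: Sand-to-Metal Ratio = W_sand / W_metal
Ratio = 1653 kg / 235 kg = 7.0340

Answer: 7.0340


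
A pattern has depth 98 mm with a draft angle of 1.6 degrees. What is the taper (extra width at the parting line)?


Formula: taper = depth * tan(draft_angle)
tan(1.6 deg) = 0.0279325
taper = 98 mm * 0.0279325 = 2.7374 mm

Final answer: 2.7374 mm


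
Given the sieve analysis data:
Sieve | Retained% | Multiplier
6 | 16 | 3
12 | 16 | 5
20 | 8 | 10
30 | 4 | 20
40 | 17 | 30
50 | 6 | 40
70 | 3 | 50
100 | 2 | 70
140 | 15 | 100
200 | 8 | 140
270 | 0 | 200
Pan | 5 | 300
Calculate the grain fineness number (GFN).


Formula: GFN = sum(pct * multiplier) / sum(pct)
sum(pct * multiplier) = 5448
sum(pct) = 100
GFN = 5448 / 100 = 54.48

Final answer: 54.48


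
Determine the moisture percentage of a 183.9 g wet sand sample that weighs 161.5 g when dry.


Formula: MC = (W_wet - W_dry) / W_wet * 100
Water mass = 183.9 - 161.5 = 22.4 g
MC = 22.4 / 183.9 * 100 = 12.1805%

Answer: 12.1805%


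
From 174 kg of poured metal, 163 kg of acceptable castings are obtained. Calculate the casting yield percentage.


Formula: Casting Yield = (W_good / W_total) * 100
Yield = (163 kg / 174 kg) * 100 = 93.6782%

Final answer: 93.6782%


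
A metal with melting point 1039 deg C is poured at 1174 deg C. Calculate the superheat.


Formula: Superheat = T_pour - T_melt
Superheat = 1174 - 1039 = 135 deg C

135 deg C


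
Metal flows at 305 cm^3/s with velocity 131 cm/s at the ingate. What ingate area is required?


Formula: A_ingate = Q / v  (continuity equation)
A = 305 cm^3/s / 131 cm/s = 2.3282 cm^2

Final answer: 2.3282 cm^2


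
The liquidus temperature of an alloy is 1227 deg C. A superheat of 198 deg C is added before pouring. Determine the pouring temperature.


Formula: T_pour = T_melt + Superheat
T_pour = 1227 + 198 = 1425 deg C

Final answer: 1425 deg C


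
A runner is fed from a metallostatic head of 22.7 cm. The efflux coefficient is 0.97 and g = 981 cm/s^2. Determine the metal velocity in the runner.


Formula: v = Cd * sqrt(2 * g * h)  (Torricelli with discharge coefficient)
2*g*h = 2 * 981 * 22.7 = 44537.4 cm^2/s^2
sqrt(44537.4) = 211.03886 cm/s
v = 0.97 * 211.03886 = 204.7077 cm/s


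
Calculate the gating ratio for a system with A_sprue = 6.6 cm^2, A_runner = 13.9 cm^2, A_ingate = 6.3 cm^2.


Sprue:Runner:Ingate = 1 : 13.9/6.6 : 6.3/6.6 = 1:2.11:0.95

1:2.11:0.95


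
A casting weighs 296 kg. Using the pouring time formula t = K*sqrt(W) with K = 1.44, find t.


Formula: t = K * sqrt(W)
sqrt(W) = sqrt(296) = 17.20465
t = 1.44 * 17.20465 = 24.7747 s

24.7747 s


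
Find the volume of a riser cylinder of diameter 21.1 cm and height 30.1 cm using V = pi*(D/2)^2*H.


Formula: V = pi * (D/2)^2 * H  (cylinder volume)
Radius = D/2 = 21.1/2 = 10.55 cm
V = pi * 10.55^2 * 30.1 = 10524.9802 cm^3

10524.9802 cm^3


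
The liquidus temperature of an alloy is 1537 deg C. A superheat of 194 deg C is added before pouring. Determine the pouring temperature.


Formula: T_pour = T_melt + Superheat
T_pour = 1537 + 194 = 1731 deg C

Final answer: 1731 deg C


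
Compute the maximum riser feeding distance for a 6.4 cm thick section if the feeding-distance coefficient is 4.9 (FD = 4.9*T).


Formula: FD = 4.9 * T  (riser feeding-distance rule)
FD = 4.9 * 6.4 cm = 31.3600 cm

31.3600 cm


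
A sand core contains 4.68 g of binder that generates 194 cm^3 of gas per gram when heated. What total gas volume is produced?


Formula: V_gas = W_binder * gas_evolution_rate
V = 4.68 g * 194 cm^3/g = 907.9200 cm^3

907.9200 cm^3


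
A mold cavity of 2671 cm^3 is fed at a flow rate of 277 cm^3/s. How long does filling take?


Formula: t_fill = V_mold / Q_flow
t = 2671 cm^3 / 277 cm^3/s = 9.6426 s

Final answer: 9.6426 s


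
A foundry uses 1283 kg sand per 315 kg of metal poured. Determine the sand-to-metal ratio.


Formula: Sand-to-Metal Ratio = W_sand / W_metal
Ratio = 1283 kg / 315 kg = 4.0730

Answer: 4.0730


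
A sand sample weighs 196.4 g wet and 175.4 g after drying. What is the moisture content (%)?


Formula: MC = (W_wet - W_dry) / W_wet * 100
Water mass = 196.4 - 175.4 = 21.0 g
MC = 21.0 / 196.4 * 100 = 10.6925%


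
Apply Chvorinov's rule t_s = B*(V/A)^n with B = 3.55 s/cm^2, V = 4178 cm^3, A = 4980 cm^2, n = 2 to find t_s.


Formula: t_s = B * (V/A)^n  (Chvorinov's rule, n=2)
Modulus M = V/A = 4178/4980 = 0.838956 cm
M^2 = 0.838956^2 = 0.703847 cm^2
t_s = 3.55 * 0.703847 = 2.4987 s


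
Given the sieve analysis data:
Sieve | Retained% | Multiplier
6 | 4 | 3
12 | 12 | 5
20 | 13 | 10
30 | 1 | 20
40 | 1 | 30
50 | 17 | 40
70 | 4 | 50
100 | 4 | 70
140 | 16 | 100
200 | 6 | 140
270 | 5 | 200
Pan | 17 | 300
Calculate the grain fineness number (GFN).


Formula: GFN = sum(pct * multiplier) / sum(pct)
sum(pct * multiplier) = 9952
sum(pct) = 100
GFN = 9952 / 100 = 99.52

Final answer: 99.52


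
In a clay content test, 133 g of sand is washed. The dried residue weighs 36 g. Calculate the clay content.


Formula: Clay% = (W_total - W_washed) / W_total * 100
Clay mass = 133 - 36 = 97 g
Clay% = 97 / 133 * 100 = 72.9323%

Answer: 72.9323%


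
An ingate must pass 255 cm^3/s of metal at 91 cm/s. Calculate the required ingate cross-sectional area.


Formula: A_ingate = Q / v  (continuity equation)
A = 255 cm^3/s / 91 cm/s = 2.8022 cm^2


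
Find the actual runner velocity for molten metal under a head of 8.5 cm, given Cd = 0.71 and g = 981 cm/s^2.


Formula: v = Cd * sqrt(2 * g * h)  (Torricelli with discharge coefficient)
2*g*h = 2 * 981 * 8.5 = 16677.0 cm^2/s^2
sqrt(16677.0) = 129.13946 cm/s
v = 0.71 * 129.13946 = 91.6890 cm/s

Final answer: 91.6890 cm/s


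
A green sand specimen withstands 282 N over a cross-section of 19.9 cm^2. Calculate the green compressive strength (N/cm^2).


Formula: Compressive Strength = Force / Area
Strength = 282 N / 19.9 cm^2 = 14.1709 N/cm^2

Final answer: 14.1709 N/cm^2


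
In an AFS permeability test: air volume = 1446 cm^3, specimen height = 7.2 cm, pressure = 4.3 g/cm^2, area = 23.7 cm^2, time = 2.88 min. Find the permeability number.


Formula: Permeability Number P = (V * H) / (p * A * t)
Numerator: V * H = 1446 * 7.2 = 10411.2
Denominator: p * A * t = 4.3 * 23.7 * 2.88 = 293.5008
P = 10411.2 / 293.5008 = 35.4725


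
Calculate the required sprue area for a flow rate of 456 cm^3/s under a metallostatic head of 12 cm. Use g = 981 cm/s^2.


Formula: v = sqrt(2*g*h), A = Q/v
Velocity: v = sqrt(2 * 981 * 12) = sqrt(23544) = 153.4405 cm/s
Sprue area: A = Q / v = 456 / 153.4405 = 2.9718 cm^2


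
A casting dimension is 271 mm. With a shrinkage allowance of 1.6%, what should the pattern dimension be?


Formula: L_pattern = L_casting * (1 + shrinkage_rate/100)
Shrinkage factor = 1 + 1.6/100 = 1.016
L_pattern = 271 mm * 1.016 = 275.3360 mm

Answer: 275.3360 mm


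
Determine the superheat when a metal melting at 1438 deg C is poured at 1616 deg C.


Formula: Superheat = T_pour - T_melt
Superheat = 1616 - 1438 = 178 deg C

Final answer: 178 deg C


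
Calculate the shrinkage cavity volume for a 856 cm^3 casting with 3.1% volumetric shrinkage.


Formula: V_shrink = V_casting * shrinkage_pct / 100
V_shrink = 856 cm^3 * 3.1 / 100 = 26.5360 cm^3

Answer: 26.5360 cm^3


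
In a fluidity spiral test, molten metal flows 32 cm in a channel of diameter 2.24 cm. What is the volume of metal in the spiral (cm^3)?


Formula: V = pi * (d/2)^2 * L  (cylinder volume)
Radius = 2.24/2 = 1.12 cm
V = pi * 1.12^2 * 32 = 126.1060 cm^3

Answer: 126.1060 cm^3


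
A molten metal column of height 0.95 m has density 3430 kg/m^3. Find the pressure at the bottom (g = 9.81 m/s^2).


Formula: P = rho * g * h
rho * g = 3430 * 9.81 = 33648.3 N/m^3
P = 33648.3 * 0.95 = 31965.8850 Pa

Answer: 31965.8850 Pa
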